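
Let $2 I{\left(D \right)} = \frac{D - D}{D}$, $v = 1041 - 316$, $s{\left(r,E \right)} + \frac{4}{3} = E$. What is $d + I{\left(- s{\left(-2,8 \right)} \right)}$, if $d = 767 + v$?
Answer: $1492$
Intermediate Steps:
$s{\left(r,E \right)} = - \frac{4}{3} + E$
$v = 725$
$I{\left(D \right)} = 0$ ($I{\left(D \right)} = \frac{\left(D - D\right) \frac{1}{D}}{2} = \frac{0 \frac{1}{D}}{2} = \frac{1}{2} \cdot 0 = 0$)
$d = 1492$ ($d = 767 + 725 = 1492$)
$d + I{\left(- s{\left(-2,8 \right)} \right)} = 1492 + 0 = 1492$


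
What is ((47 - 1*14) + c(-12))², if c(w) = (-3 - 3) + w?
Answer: 225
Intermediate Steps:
c(w) = -6 + w
((47 - 1*14) + c(-12))² = ((47 - 1*14) + (-6 - 12))² = ((47 - 14) - 18)² = (33 - 18)² = 15² = 225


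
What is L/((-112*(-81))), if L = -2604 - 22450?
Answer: -12527/4536 ≈ -2.7617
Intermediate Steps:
L = -25054
L/((-112*(-81))) = -25054/((-112*(-81))) = -25054/9072 = -25054*1/9072 = -12527/4536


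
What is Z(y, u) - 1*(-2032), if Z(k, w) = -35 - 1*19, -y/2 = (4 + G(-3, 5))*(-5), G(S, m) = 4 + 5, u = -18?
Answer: 1978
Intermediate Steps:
G(S, m) = 9
y = 130 (y = -2*(4 + 9)*(-5) = -26*(-5) = -2*(-65) = 130)
Z(k, w) = -54 (Z(k, w) = -35 - 19 = -54)
Z(y, u) - 1*(-2032) = -54 - 1*(-2032) = -54 + 2032 = 1978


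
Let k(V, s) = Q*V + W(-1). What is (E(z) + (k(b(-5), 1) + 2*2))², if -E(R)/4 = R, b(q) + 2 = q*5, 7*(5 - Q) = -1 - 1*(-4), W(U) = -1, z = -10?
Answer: 316969/49 ≈ 6468.8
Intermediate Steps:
Q = 32/7 (Q = 5 - (-1 - 1*(-4))/7 = 5 - (-1 + 4)/7 = 5 - ⅐*3 = 5 - 3/7 = 32/7 ≈ 4.5714)
b(q) = -2 + 5*q (b(q) = -2 + q*5 = -2 + 5*q)
k(V, s) = -1 + 32*V/7 (k(V, s) = 32*V/7 - 1 = -1 + 32*V/7)
E(R) = -4*R
(E(z) + (k(b(-5), 1) + 2*2))² = (-4*(-10) + ((-1 + 32*(-2 + 5*(-5))/7) + 2*2))² = (40 + ((-1 + 32*(-2 - 25)/7) + 4))² = (40 + ((-1 + (32/7)*(-27)) + 4))² = (40 + ((-1 - 864/7) + 4))² = (40 + (-871/7 + 4))² = (40 - 843/7)² = (-563/7)² = 316969/49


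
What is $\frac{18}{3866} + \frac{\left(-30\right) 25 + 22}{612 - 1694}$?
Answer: $\frac{708481}{1045753} \approx 0.67748$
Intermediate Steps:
$\frac{18}{3866} + \frac{\left(-30\right) 25 + 22}{612 - 1694} = 18 \cdot \frac{1}{3866} + \frac{-750 + 22}{612 - 1694} = \frac{9}{1933} - \frac{728}{-1082} = \frac{9}{1933} - - \frac{364}{541} = \frac{9}{1933} + \frac{364}{541} = \frac{708481}{1045753}$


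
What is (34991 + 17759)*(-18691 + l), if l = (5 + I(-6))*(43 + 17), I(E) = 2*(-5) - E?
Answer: -982785250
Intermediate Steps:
I(E) = -10 - E
l = 60 (l = (5 + (-10 - 1*(-6)))*(43 + 17) = (5 + (-10 + 6))*60 = (5 - 4)*60 = 1*60 = 60)
(34991 + 17759)*(-18691 + l) = (34991 + 17759)*(-18691 + 60) = 52750*(-18631) = -982785250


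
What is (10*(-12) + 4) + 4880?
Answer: 4764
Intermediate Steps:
(10*(-12) + 4) + 4880 = (-120 + 4) + 4880 = -116 + 4880 = 4764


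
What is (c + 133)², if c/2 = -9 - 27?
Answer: 3721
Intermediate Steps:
c = -72 (c = 2*(-9 - 27) = 2*(-36) = -72)
(c + 133)² = (-72 + 133)² = 61² = 3721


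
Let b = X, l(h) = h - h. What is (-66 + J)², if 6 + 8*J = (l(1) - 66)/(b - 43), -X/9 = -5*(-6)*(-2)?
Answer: 1101111489/247009 ≈ 4457.8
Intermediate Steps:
X = 540 (X = -9*(-5*(-6))*(-2) = -270*(-2) = -9*(-60) = 540)
l(h) = 0
b = 540
J = -381/497 (J = -¾ + ((0 - 66)/(540 - 43))/8 = -¾ + (-66/497)/8 = -¾ + (-66*1/497)/8 = -¾ + (⅛)*(-66/497) = -¾ - 33/1988 = -381/497 ≈ -0.76660)
(-66 + J)² = (-66 - 381/497)² = (-33183/497)² = 1101111489/247009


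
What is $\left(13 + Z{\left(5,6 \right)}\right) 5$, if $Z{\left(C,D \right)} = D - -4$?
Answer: $115$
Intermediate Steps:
$Z{\left(C,D \right)} = 4 + D$ ($Z{\left(C,D \right)} = D + 4 = 4 + D$)
$\left(13 + Z{\left(5,6 \right)}\right) 5 = \left(13 + \left(4 + 6\right)\right) 5 = \left(13 + 10\right) 5 = 23 \cdot 5 = 115$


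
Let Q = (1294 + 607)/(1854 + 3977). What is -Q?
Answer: -1901/5831 ≈ -0.32602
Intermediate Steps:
Q = 1901/5831 ≈ 0.32602
-Q = -1*1901/5831 = -1901/5831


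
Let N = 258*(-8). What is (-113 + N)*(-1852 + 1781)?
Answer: 154567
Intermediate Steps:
N = -2064
(-113 + N)*(-1852 + 1781) = (-113 - 2064)*(-1852 + 1781) = -2177*(-71) = 154567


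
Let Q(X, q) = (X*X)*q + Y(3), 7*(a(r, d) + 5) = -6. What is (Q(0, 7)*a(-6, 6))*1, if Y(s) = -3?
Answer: 123/7 ≈ 17.571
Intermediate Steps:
a(r, d) = -41/7 (a(r, d) = -5 + (⅐)*(-6) = -5 - 6/7 = -41/7)
Q(X, q) = -3 + q*X² (Q(X, q) = (X*X)*q - 3 = X²*q - 3 = q*X² - 3 = -3 + q*X²)
(Q(0, 7)*a(-6, 6))*1 = ((-3 + 7*0²)*(-41/7))*1 = ((-3 + 7*0)*(-41/7))*1 = ((-3 + 0)*(-41/7))*1 = -3*(-41/7)*1 = (123/7)*1 = 123/7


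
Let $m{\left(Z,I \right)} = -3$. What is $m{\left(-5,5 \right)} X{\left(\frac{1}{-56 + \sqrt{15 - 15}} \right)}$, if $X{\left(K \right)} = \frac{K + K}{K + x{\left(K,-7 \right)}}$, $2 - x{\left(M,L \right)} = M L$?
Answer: $\frac{3}{52} \approx 0.057692$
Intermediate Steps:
$x{\left(M,L \right)} = 2 - L M$ ($x{\left(M,L \right)} = 2 - M L = 2 - L M$)
$X{\left(K \right)} = \frac{2 K}{2 + 8 K}$ ($X{\left(K \right)} = \frac{K + K}{K + \left(2 - - 7 K\right)} = \frac{2 K}{K + \left(2 + 7 K\right)} = \frac{2 K}{2 + 8 K}$)
$m{\left(-5,5 \right)} X{\left(\frac{1}{-56 + \sqrt{15 - 15}} \right)} = - 3 \frac{1}{\left(-56 + \sqrt{15 - 15}\right) \left(1 + \frac{4}{-56 + \sqrt{15 - 15}}\right)} = - 3 \frac{1}{\left(-56 + \sqrt{0}\right) \left(1 + \frac{4}{-56 + \sqrt{0}}\right)} = - 3 \frac{1}{\left(-56 + 0\right) \left(1 + \frac{4}{-56 + 0}\right)} = - 3 \frac{1}{\left(-56\right) \left(1 + \frac{4}{-56}\right)} = - 3 \left(- \frac{1}{56 \left(1 + 4 \left(- \frac{1}{56}\right)\right)}\right) = - 3 \left(- \frac{1}{56 \left(1 - \frac{1}{14}\right)}\right) = - 3 \left(- \frac{1}{56 \cdot \frac{13}{14}}\right) = - 3 \left(\left(- \frac{1}{56}\right) \frac{14}{13}\right) = \left(-3\right) \left(- \frac{1}{52}\right) = \frac{3}{52}$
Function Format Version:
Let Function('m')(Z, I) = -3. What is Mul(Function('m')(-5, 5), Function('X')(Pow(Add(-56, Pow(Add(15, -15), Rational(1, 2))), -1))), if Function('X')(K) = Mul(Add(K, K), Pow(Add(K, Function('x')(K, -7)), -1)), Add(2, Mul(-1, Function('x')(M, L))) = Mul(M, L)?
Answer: Rational(3, 52) ≈ 0.057692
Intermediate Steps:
Function('x')(M, L) = Add(2, Mul(-1, L, M)) (Function('x')(M, L) = Add(2, Mul(-1, Mul(M, L))) = Add(2, Mul(-1, Mul(L, M))) = Add(2, Mul(-1, L, M)))
Function('X')(K) = Mul(2, K, Pow(Add(2, Mul(8, K)), -1)) (Function('X')(K) = Mul(Add(K, K), Pow(Add(K, Add(2, Mul(-1, -7, K))), -1)) = Mul(Mul(2, K), Pow(Add(K, Add(2, Mul(7, K))), -1)) = Mul(Mul(2, K), Pow(Add(2, Mul(8, K)), -1)) = Mul(2, K, Pow(Add(2, Mul(8, K)), -1)))
Mul(Function('m')(-5, 5), Function('X')(Pow(Add(-56, Pow(Add(15, -15), Rational(1, 2))), -1))) = Mul(-3, Mul(Pow(Add(-56, Pow(Add(15, -15), Rational(1, 2))), -1), Pow(Add(1, Mul(4, Pow(Add(-56, Pow(Add(15, -15), Rational(1, 2))), -1))), -1))) = Mul(-3, Mul(Pow(Add(-56, Pow(0, Rational(1, 2))), -1), Pow(Add(1, Mul(4, Pow(Add(-56, Pow(0, Rational(1, 2))), -1))), -1))) = Mul(-3, Mul(Pow(Add(-56, 0), -1), Pow(Add(1, Mul(4, Pow(Add(-56, 0), -1))), -1))) = Mul(-3, Mul(Pow(-56, -1), Pow(Add(1, Mul(4, Pow(-56, -1))), -1))) = Mul(-3, Mul(Rational(-1, 56), Pow(Add(1, Mul(4, Rational(-1, 56))), -1))) = Mul(-3, Mul(Rational(-1, 56), Pow(Add(1, Rational(-1, 14)), -1))) = Mul(-3, Mul(Rational(-1, 56), Pow(Rational(13, 14), -1))) = Mul(-3, Mul(Rational(-1, 56), Rational(14, 13))) = Mul(-3, Rational(-1, 52)) = Rational(3, 52)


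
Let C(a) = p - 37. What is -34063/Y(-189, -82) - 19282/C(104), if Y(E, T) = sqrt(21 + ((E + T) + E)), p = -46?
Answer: 19282/83 + 34063*I*sqrt(439)/439 ≈ 232.31 + 1625.7*I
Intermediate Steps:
C(a) = -83 (C(a) = -46 - 37 = -83)
Y(E, T) = sqrt(21 + T + 2*E) (Y(E, T) = sqrt(21 + (T + 2*E)) = sqrt(21 + T + 2*E))
-34063/Y(-189, -82) - 19282/C(104) = -34063/sqrt(21 - 82 + 2*(-189)) - 19282/(-83) = -34063/sqrt(21 - 82 - 378) - 19282*(-1/83) = -34063*(-I*sqrt(439)/439) + 19282/83 = -(-34063)*I*sqrt(439)/439 + 19282/83 = 34063*I*sqrt(439)/439 + 19282/83 = 19282/83 + 34063*I*sqrt(439)/439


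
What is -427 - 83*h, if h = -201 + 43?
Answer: 12687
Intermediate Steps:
h = -158
-427 - 83*h = -427 - 83*(-158) = -427 + 13114 = 12687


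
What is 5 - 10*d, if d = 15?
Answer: -145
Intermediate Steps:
5 - 10*d = 5 - 10*15 = 5 - 150 = -145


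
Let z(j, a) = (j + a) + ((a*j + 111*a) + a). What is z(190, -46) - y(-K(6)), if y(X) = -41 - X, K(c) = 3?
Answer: -13710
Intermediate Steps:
z(j, a) = j + 113*a + a*j (z(j, a) = (a + j) + ((111*a + a*j) + a) = (a + j) + (112*a + a*j) = j + 113*a + a*j)
z(190, -46) - y(-K(6)) = (190 + 113*(-46) - 46*190) - (-41 - (-1)*3) = (190 - 5198 - 8740) - (-41 - 1*(-3)) = -13748 - (-41 + 3) = -13748 - 1*(-38) = -13748 + 38 = -13710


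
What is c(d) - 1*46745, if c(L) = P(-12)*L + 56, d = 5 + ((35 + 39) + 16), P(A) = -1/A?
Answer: -560173/12 ≈ -46681.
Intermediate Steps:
d = 95 (d = 5 + (74 + 16) = 5 + 90 = 95)
c(L) = 56 + L/12 (c(L) = (-1/(-12))*L + 56 = (-1*(-1/12))*L + 56 = L/12 + 56 = 56 + L/12)
c(d) - 1*46745 = (56 + (1/12)*95) - 1*46745 = (56 + 95/12) - 46745 = 767/12 - 46745 = -560173/12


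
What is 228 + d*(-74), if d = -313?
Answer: 23390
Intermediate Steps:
228 + d*(-74) = 228 - 313*(-74) = 228 + 23162 = 23390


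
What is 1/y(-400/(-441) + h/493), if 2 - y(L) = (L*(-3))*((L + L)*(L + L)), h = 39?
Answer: 3425589127287999/46272234584828794 ≈ 0.074031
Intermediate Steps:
y(L) = 2 + 12*L³ (y(L) = 2 - L*(-3)*(L + L)*(L + L) = 2 - (-3*L)*(2*L)*(2*L) = 2 - (-3*L)*4*L² = 2 - (-12)*L³ = 2 + 12*L³)
1/y(-400/(-441) + h/493) = 1/(2 + 12*(-400/(-441) + 39/493)³) = 1/(2 + 12*(-400*(-1/441) + 39*(1/493))³) = 1/(2 + 12*(400/441 + 39/493)³) = 1/(2 + 12*(214399/217413)³) = 1/(2 + 12*(9855264082563199/10276767381863997)) = 1/(2 + 39421056330252796/3425589127287999) = 1/(46272234584828794/3425589127287999) = 3425589127287999/46272234584828794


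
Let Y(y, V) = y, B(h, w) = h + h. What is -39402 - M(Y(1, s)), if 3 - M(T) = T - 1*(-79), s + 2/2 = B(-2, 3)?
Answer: -39325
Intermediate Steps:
B(h, w) = 2*h
s = -5 (s = -1 + 2*(-2) = -1 - 4 = -5)
M(T) = -76 - T (M(T) = 3 - (T - 1*(-79)) = 3 - (T + 79) = 3 - (79 + T) = 3 + (-79 - T) = -76 - T)
-39402 - M(Y(1, s)) = -39402 - (-76 - 1*1) = -39402 - (-76 - 1) = -39402 - 1*(-77) = -39402 + 77 = -39325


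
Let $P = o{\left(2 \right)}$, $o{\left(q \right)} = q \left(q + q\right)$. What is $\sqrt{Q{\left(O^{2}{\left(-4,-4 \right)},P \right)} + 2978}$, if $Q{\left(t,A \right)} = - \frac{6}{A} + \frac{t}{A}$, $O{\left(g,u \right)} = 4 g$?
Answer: $\frac{\sqrt{12037}}{2} \approx 54.857$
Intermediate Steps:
$o{\left(q \right)} = 2 q^{2}$ ($o{\left(q \right)} = q 2 q = 2 q^{2}$)
$P = 8$ ($P = 2 \cdot 2^{2} = 2 \cdot 4 = 8$)
$\sqrt{Q{\left(O^{2}{\left(-4,-4 \right)},P \right)} + 2978} = \sqrt{\frac{-6 + \left(4 \left(-4\right)\right)^{2}}{8} + 2978} = \sqrt{\frac{-6 + \left(-16\right)^{2}}{8} + 2978} = \sqrt{\frac{-6 + 256}{8} + 2978} = \sqrt{\frac{1}{8} \cdot 250 + 2978} = \sqrt{\frac{125}{4} + 2978} = \sqrt{\frac{12037}{4}} = \frac{\sqrt{12037}}{2}$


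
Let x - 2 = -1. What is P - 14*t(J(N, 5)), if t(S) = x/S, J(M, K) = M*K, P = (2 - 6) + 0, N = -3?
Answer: -46/15 ≈ -3.0667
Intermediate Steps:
x = 1 (x = 2 - 1 = 1)
P = -4 (P = -4 + 0 = -4)
J(M, K) = K*M
t(S) = 1/S
P - 14*t(J(N, 5)) = -4 - 14/(5*(-3)) = -4 - 14/(-15) = -4 - 14*(-1/15) = -4 + 14/15 = -46/15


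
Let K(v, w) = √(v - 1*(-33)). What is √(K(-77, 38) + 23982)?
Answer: √(23982 + 2*I*√11) ≈ 154.86 + 0.021*I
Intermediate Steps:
K(v, w) = √(33 + v) (K(v, w) = √(v + 33) = √(33 + v))
√(K(-77, 38) + 23982) = √(√(33 - 77) + 23982) = √(√(-44) + 23982) = √(2*I*√11 + 23982) = √(23982 + 2*I*√11)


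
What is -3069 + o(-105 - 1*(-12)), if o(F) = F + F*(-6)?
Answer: -2604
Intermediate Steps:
o(F) = -5*F (o(F) = F - 6*F = -5*F)
-3069 + o(-105 - 1*(-12)) = -3069 - 5*(-105 - 1*(-12)) = -3069 - 5*(-105 + 12) = -3069 - 5*(-93) = -3069 + 465 = -2604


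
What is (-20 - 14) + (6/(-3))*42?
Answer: -118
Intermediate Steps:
(-20 - 14) + (6/(-3))*42 = -34 + (6*(-⅓))*42 = -34 - 2*42 = -34 - 84 = -118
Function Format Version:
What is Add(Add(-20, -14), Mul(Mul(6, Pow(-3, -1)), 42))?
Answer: -118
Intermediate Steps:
Add(Add(-20, -14), Mul(Mul(6, Pow(-3, -1)), 42)) = Add(-34, Mul(Mul(6, Rational(-1, 3)), 42)) = Add(-34, Mul(-2, 42)) = Add(-34, -84) = -118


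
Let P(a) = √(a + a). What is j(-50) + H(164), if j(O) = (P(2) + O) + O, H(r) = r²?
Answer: 26798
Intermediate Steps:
P(a) = √2*√a (P(a) = √(2*a) = √2*√a)
j(O) = 2 + 2*O (j(O) = (√2*√2 + O) + O = (2 + O) + O = 2 + 2*O)
j(-50) + H(164) = (2 + 2*(-50)) + 164² = (2 - 100) + 26896 = -98 + 26896 = 26798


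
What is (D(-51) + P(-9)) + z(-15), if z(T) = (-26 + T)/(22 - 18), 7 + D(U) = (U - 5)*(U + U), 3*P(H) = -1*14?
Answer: 68281/12 ≈ 5690.1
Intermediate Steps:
P(H) = -14/3 (P(H) = (-1*14)/3 = (⅓)*(-14) = -14/3)
D(U) = -7 + 2*U*(-5 + U) (D(U) = -7 + (U - 5)*(U + U) = -7 + (-5 + U)*(2*U) = -7 + 2*U*(-5 + U))
z(T) = -13/2 + T/4 (z(T) = (-26 + T)/4 = (-26 + T)*(¼) = -13/2 + T/4)
(D(-51) + P(-9)) + z(-15) = ((-7 - 10*(-51) + 2*(-51)²) - 14/3) + (-13/2 + (¼)*(-15)) = ((-7 + 510 + 2*2601) - 14/3) + (-13/2 - 15/4) = ((-7 + 510 + 5202) - 14/3) - 41/4 = (5705 - 14/3) - 41/4 = 17101/3 - 41/4 = 68281/12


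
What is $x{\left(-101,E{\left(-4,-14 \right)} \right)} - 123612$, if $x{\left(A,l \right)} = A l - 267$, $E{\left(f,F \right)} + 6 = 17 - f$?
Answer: $-125394$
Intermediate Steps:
$E{\left(f,F \right)} = 11 - f$ ($E{\left(f,F \right)} = -6 - \left(-17 + f\right) = 11 - f$)
$x{\left(A,l \right)} = -267 + A l$
$x{\left(-101,E{\left(-4,-14 \right)} \right)} - 123612 = \left(-267 - 101 \left(11 - -4\right)\right) - 123612 = \left(-267 - 101 \left(11 + 4\right)\right) - 123612 = \left(-267 - 1515\right) - 123612 = -1782 - 123612 = -125394$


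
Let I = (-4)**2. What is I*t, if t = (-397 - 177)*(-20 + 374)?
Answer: -3251136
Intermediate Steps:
I = 16
t = -203196 (t = -574*354 = -203196)
I*t = 16*(-203196) = -3251136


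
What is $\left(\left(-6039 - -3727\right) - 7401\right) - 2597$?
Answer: $-12310$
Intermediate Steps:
$\left(\left(-6039 - -3727\right) - 7401\right) - 2597 = \left(\left(-6039 + 3727\right) + \left(-8152 + 751\right)\right) - 2597 = \left(-2312 - 7401\right) - 2597 = -9713 - 2597 = -12310$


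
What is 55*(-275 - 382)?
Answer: -36135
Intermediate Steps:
55*(-275 - 382) = 55*(-657) = -36135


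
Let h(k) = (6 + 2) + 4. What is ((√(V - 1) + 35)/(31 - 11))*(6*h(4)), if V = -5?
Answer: 126 + 18*I*√6/5 ≈ 126.0 + 8.8182*I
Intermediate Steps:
h(k) = 12 (h(k) = 8 + 4 = 12)
((√(V - 1) + 35)/(31 - 11))*(6*h(4)) = ((√(-5 - 1) + 35)/(31 - 11))*(6*12) = ((√(-6) + 35)/20)*72 = ((I*√6 + 35)*(1/20))*72 = ((35 + I*√6)*(1/20))*72 = (7/4 + I*√6/20)*72 = 126 + 18*I*√6/5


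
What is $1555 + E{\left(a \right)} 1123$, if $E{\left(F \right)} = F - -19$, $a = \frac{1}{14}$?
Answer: $\frac{321611}{14} \approx 22972.0$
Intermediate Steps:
$a = \frac{1}{14} \approx 0.071429$
$E{\left(F \right)} = 19 + F$ ($E{\left(F \right)} = F + 19 = 19 + F$)
$1555 + E{\left(a \right)} 1123 = 1555 + \left(19 + \frac{1}{14}\right) 1123 = 1555 + \frac{267}{14} \cdot 1123 = 1555 + \frac{299841}{14} = \frac{321611}{14}$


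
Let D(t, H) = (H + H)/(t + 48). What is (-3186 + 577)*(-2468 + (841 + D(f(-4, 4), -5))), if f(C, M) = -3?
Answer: 38208805/9 ≈ 4.2454e+6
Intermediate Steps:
D(t, H) = 2*H/(48 + t) (D(t, H) = (2*H)/(48 + t) = 2*H/(48 + t))
(-3186 + 577)*(-2468 + (841 + D(f(-4, 4), -5))) = (-3186 + 577)*(-2468 + (841 + 2*(-5)/(48 - 3))) = -2609*(-2468 + (841 + 2*(-5)/45)) = -2609*(-2468 + (841 + 2*(-5)*(1/45))) = -2609*(-2468 + (841 - 2/9)) = -2609*(-2468 + 7567/9) = -2609*(-14645/9) = 38208805/9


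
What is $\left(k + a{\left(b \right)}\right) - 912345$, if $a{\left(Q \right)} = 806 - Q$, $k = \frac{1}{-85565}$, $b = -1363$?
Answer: $- \frac{77879209441}{85565} \approx -9.1018 \cdot 10^{5}$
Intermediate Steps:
$k = - \frac{1}{85565} \approx -1.1687 \cdot 10^{-5}$
$\left(k + a{\left(b \right)}\right) - 912345 = \left(- \frac{1}{85565} + \left(806 - -1363\right)\right) - 912345 = \left(- \frac{1}{85565} + \left(806 + 1363\right)\right) - 912345 = \left(- \frac{1}{85565} + 2169\right) - 912345 = \frac{185590484}{85565} - 912345 = - \frac{77879209441}{85565}$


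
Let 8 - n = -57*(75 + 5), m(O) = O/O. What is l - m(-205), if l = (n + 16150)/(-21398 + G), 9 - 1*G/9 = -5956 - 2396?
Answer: -33133/53851 ≈ -0.61527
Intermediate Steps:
G = 75249 (G = 81 - 9*(-5956 - 2396) = 81 - 9*(-8352) = 81 + 75168 = 75249)
m(O) = 1
n = 4568 (n = 8 - (-57)*(75 + 5) = 8 - (-57)*80 = 8 - 1*(-4560) = 8 + 4560 = 4568)
l = 20718/53851 (l = (4568 + 16150)/(-21398 + 75249) = 20718/53851 ≈ 0.38473)
l - m(-205) = 20718/53851 - 1*1 = 20718/53851 - 1 = -33133/53851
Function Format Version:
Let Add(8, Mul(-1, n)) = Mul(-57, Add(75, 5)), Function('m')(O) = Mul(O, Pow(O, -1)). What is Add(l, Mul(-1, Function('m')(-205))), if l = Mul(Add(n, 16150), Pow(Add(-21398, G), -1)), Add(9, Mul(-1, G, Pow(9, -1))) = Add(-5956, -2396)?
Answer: Rational(-33133, 53851) ≈ -0.61527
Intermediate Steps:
G = 75249 (G = Add(81, Mul(-9, Add(-5956, -2396))) = Add(81, Mul(-9, -8352)) = Add(81, 75168) = 75249)
Function('m')(O) = 1
n = 4568 (n = Add(8, Mul(-1, Mul(-57, Add(75, 5)))) = Add(8, Mul(-1, Mul(-57, 80))) = Add(8, Mul(-1, -4560)) = Add(8, 4560) = 4568)
l = Rational(20718, 53851) (l = Mul(Add(4568, 16150), Pow(Add(-21398, 75249), -1)) = Mul(20718, Pow(53851, -1)) = Mul(20718, Rational(1, 53851)) = Rational(20718, 53851) ≈ 0.38473)
Add(l, Mul(-1, Function('m')(-205))) = Add(Rational(20718, 53851), Mul(-1, 1)) = Add(Rational(20718, 53851), -1) = Rational(-33133, 53851)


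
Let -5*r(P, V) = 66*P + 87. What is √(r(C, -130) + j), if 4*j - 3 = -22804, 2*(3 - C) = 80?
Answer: I*√20917/2 ≈ 72.314*I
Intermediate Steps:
C = -37 (C = 3 - ½*80 = 3 - 40 = -37)
r(P, V) = -87/5 - 66*P/5 (r(P, V) = -(66*P + 87)/5 = -(87 + 66*P)/5 = -87/5 - 66*P/5)
j = -22801/4 (j = ¾ + (¼)*(-22804) = ¾ - 5701 = -22801/4 ≈ -5700.3)
√(r(C, -130) + j) = √((-87/5 - 66/5*(-37)) - 22801/4) = √((-87/5 + 2442/5) - 22801/4) = √(471 - 22801/4) = √(-20917/4) = I*√20917/2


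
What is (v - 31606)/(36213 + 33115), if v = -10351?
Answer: -41957/69328 ≈ -0.60520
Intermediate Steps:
(v - 31606)/(36213 + 33115) = (-10351 - 31606)/(36213 + 33115) = -41957/69328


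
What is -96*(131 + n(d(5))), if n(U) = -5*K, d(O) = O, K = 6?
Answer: -9696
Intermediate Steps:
n(U) = -30 (n(U) = -5*6 = -30)
-96*(131 + n(d(5))) = -96*(131 - 30) = -96*101 = -9696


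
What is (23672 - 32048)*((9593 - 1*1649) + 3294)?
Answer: -94129488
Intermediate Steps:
(23672 - 32048)*((9593 - 1*1649) + 3294) = -8376*((9593 - 1649) + 3294) = -8376*(7944 + 3294) = -8376*11238 = -94129488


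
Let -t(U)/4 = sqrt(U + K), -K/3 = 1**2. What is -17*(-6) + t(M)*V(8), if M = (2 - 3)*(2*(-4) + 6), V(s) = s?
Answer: 102 - 32*I ≈ 102.0 - 32.0*I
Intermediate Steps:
M = 2 (M = -(-8 + 6) = -1*(-2) = 2)
K = -3 (K = -3*1**2 = -3*1 = -3)
t(U) = -4*sqrt(-3 + U) (t(U) = -4*sqrt(U - 3) = -4*sqrt(-3 + U))
-17*(-6) + t(M)*V(8) = -17*(-6) - 4*sqrt(-3 + 2)*8 = 102 - 4*I*8 = 102 - 32*I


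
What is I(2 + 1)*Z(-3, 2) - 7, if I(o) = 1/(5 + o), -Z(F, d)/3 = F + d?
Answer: -53/8 ≈ -6.6250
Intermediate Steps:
Z(F, d) = -3*F - 3*d (Z(F, d) = -3*(F + d) = -3*F - 3*d)
I(2 + 1)*Z(-3, 2) - 7 = (-3*(-3) - 3*2)/(5 + (2 + 1)) - 7 = (9 - 6)/(5 + 3) - 7 = 3/8 - 7 = -53/8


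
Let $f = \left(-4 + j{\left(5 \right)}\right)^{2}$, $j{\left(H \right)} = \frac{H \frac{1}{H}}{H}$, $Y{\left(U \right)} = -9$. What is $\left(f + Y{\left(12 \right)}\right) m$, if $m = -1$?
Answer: $- \frac{136}{25} \approx -5.44$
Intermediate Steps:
$j{\left(H \right)} = \frac{1}{H}$ ($j{\left(H \right)} = 1 \frac{1}{H} = \frac{1}{H}$)
$f = \frac{361}{25}$ ($f = \left(-4 + \frac{1}{5}\right)^{2} = \left(- \frac{19}{5}\right)^{2} = \frac{361}{25} \approx 14.44$)
$\left(f + Y{\left(12 \right)}\right) m = \left(\frac{361}{25} - 9\right) \left(-1\right) = \frac{136}{25} \left(-1\right) = - \frac{136}{25}$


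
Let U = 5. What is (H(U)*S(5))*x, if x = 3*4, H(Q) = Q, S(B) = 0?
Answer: 0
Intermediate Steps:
x = 12
(H(U)*S(5))*x = (5*0)*12 = 0*12 = 0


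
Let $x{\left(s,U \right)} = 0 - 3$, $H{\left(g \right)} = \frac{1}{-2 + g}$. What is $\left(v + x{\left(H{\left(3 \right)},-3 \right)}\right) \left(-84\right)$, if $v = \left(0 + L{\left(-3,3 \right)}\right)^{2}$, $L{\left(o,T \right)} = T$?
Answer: $-504$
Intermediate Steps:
$x{\left(s,U \right)} = -3$
$v = 9$ ($v = \left(0 + 3\right)^{2} = 3^{2} = 9$)
$\left(v + x{\left(H{\left(3 \right)},-3 \right)}\right) \left(-84\right) = \left(9 - 3\right) \left(-84\right) = 6 \left(-84\right) = -504$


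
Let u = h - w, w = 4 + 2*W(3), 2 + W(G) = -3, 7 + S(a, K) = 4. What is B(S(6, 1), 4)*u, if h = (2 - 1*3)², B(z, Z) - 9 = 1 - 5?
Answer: 35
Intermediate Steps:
S(a, K) = -3 (S(a, K) = -7 + 4 = -3)
W(G) = -5 (W(G) = -2 - 3 = -5)
w = -6 (w = 4 + 2*(-5) = 4 - 10 = -6)
B(z, Z) = 5 (B(z, Z) = 9 + (1 - 5) = 9 - 4 = 5)
h = 1 (h = (2 - 3)² = (-1)² = 1)
u = 7 (u = 1 - 1*(-6) = 1 + 6 = 7)
B(S(6, 1), 4)*u = 5*7 = 35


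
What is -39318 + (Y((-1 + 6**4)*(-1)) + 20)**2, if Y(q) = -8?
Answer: -39174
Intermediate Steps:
-39318 + (Y((-1 + 6**4)*(-1)) + 20)**2 = -39318 + (-8 + 20)**2 = -39318 + 12**2 = -39318 + 144 = -39174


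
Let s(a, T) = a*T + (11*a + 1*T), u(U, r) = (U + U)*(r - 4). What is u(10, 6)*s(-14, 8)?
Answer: -10320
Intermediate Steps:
u(U, r) = 2*U*(-4 + r) (u(U, r) = (2*U)*(-4 + r) = 2*U*(-4 + r))
s(a, T) = T + 11*a + T*a (s(a, T) = T*a + (11*a + T) = T*a + (T + 11*a) = T + 11*a + T*a)
u(10, 6)*s(-14, 8) = (2*10*(-4 + 6))*(8 + 11*(-14) + 8*(-14)) = (2*10*2)*(8 - 154 - 112) = 40*(-258) = -10320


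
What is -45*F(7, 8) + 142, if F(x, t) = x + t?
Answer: -533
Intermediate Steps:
F(x, t) = t + x
-45*F(7, 8) + 142 = -45*(8 + 7) + 142 = -45*15 + 142 = -675 + 142 = -533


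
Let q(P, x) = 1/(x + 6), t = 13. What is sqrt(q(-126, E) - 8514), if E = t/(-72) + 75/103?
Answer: 3*I*sqrt(2230421996586)/48557 ≈ 92.271*I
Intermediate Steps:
E = 4061/7416 (E = 13/(-72) + 75/103 = 13*(-1/72) + 75*(1/103) = -13/72 + 75/103 = 4061/7416 ≈ 0.54760)
q(P, x) = 1/(6 + x)
sqrt(q(-126, E) - 8514) = sqrt(1/(6 + 4061/7416) - 8514) = sqrt(1/(48557/7416) - 8514) = sqrt(7416/48557 - 8514) = sqrt(-413406882/48557) = 3*I*sqrt(2230421996586)/48557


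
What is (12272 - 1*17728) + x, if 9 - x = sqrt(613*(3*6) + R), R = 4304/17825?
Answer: -5447 - sqrt(140236657402)/3565 ≈ -5552.0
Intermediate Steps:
R = 4304/17825 (R = 4304*(1/17825) = 4304/17825 ≈ 0.24146)
x = 9 - sqrt(140236657402)/3565 (x = 9 - sqrt(613*(3*6) + 4304/17825) = 9 - sqrt(613*18 + 4304/17825) = 9 - sqrt(11034 + 4304/17825) = 9 - sqrt(196685354/17825) = 9 - sqrt(140236657402)/3565 ≈ -96.044)
(12272 - 1*17728) + x = (12272 - 1*17728) + (9 - sqrt(140236657402)/3565) = (12272 - 17728) + (9 - sqrt(140236657402)/3565) = -5456 + (9 - sqrt(140236657402)/3565) = -5447 - sqrt(140236657402)/3565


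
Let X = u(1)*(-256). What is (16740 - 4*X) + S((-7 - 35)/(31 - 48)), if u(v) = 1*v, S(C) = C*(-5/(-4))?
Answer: 604081/34 ≈ 17767.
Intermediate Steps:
S(C) = 5*C/4 (S(C) = C*(-5*(-¼)) = C*(5/4) = 5*C/4)
u(v) = v
X = -256 (X = 1*(-256) = -256)
(16740 - 4*X) + S((-7 - 35)/(31 - 48)) = (16740 - 4*(-256)) + 5*((-7 - 35)/(31 - 48))/4 = (16740 + 1024) + 5*(-42/(-17))/4 = 17764 + 5*(-42*(-1/17))/4 = 17764 + (5/4)*(42/17) = 17764 + 105/34 = 604081/34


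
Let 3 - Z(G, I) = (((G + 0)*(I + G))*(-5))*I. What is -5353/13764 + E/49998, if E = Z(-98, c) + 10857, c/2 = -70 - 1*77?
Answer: -129565360589/114695412 ≈ -1129.6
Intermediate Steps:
c = -294 (c = 2*(-70 - 1*77) = 2*(-70 - 77) = 2*(-147) = -294)
Z(G, I) = 3 + 5*G*I*(G + I) (Z(G, I) = 3 - ((G + 0)*(I + G))*(-5)*I = 3 - (G*(G + I))*(-5)*I = 3 - (-5*G*(G + I))*I = 3 - (-5)*G*I*(G + I) = 3 + 5*G*I*(G + I))
E = -56460660 (E = (3 + 5*(-98)*(-294)**2 + 5*(-294)*(-98)**2) + 10857 = (3 + 5*(-98)*86436 + 5*(-294)*9604) + 10857 = (3 - 42353640 - 14117880) + 10857 = -56471517 + 10857 = -56460660)
-5353/13764 + E/49998 = -5353/13764 - 56460660/49998 = -5353*1/13764 - 56460660*1/49998 = -5353/13764 - 9410110/8333 = -129565360589/114695412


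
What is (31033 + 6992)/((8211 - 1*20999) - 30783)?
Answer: -38025/43571 ≈ -0.87271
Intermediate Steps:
(31033 + 6992)/((8211 - 1*20999) - 30783) = 38025/((8211 - 20999) - 30783) = 38025/(-12788 - 30783) = 38025/(-43571) = 38025*(-1/43571) = -38025/43571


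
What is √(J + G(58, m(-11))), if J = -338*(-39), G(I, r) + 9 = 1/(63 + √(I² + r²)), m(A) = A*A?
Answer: √(829900 + 13173*√18005)/√(63 + √18005) ≈ 114.77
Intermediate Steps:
m(A) = A²
G(I, r) = -9 + 1/(63 + √(I² + r²))
J = 13182
√(J + G(58, m(-11))) = √(13182 + (-566 - 9*√(58² + ((-11)²)²))/(63 + √(58² + ((-11)²)²))) = √(13182 + (-566 - 9*√(3364 + 121²))/(63 + √(3364 + 121²))) = √(13182 + (-566 - 9*√(3364 + 14641))/(63 + √(3364 + 14641))) = √(13182 + (-566 - 9*√18005)/(63 + √18005))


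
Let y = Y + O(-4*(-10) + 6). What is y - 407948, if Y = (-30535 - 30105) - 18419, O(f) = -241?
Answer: -487248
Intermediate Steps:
Y = -79059 (Y = -60640 - 18419 = -79059)
y = -79300 (y = -79059 - 241 = -79300)
y - 407948 = -79300 - 407948 = -487248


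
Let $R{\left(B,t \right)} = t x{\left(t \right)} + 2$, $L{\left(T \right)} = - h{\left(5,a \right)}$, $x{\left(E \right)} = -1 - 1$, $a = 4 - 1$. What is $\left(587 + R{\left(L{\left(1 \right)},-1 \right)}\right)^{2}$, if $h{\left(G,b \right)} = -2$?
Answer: $349281$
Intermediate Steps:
$a = 3$
$x{\left(E \right)} = -2$ ($x{\left(E \right)} = -1 - 1 = -2$)
$L{\left(T \right)} = 2$ ($L{\left(T \right)} = \left(-1\right) \left(-2\right) = 2$)
$R{\left(B,t \right)} = 2 - 2 t$ ($R{\left(B,t \right)} = t \left(-2\right) + 2 = - 2 t + 2 = 2 - 2 t$)
$\left(587 + R{\left(L{\left(1 \right)},-1 \right)}\right)^{2} = \left(587 + \left(2 - -2\right)\right)^{2} = \left(587 + \left(2 + 2\right)\right)^{2} = \left(587 + 4\right)^{2} = 591^{2} = 349281$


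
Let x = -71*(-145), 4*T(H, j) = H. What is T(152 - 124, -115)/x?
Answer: 7/10295 ≈ 0.00067994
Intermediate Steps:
T(H, j) = H/4
x = 10295
T(152 - 124, -115)/x = ((152 - 124)/4)/10295 = ((¼)*28)*(1/10295) = 7*(1/10295) = 7/10295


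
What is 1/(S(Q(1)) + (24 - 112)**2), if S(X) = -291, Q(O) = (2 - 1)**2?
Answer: 1/7453 ≈ 0.00013417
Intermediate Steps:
Q(O) = 1 (Q(O) = 1**2 = 1)
1/(S(Q(1)) + (24 - 112)**2) = 1/(-291 + (24 - 112)**2) = 1/(-291 + (-88)**2) = 1/(-291 + 7744) = 1/7453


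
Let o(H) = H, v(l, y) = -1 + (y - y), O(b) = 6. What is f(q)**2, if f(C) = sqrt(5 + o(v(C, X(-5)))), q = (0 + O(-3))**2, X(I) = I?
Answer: 4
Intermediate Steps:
v(l, y) = -1 (v(l, y) = -1 + 0 = -1)
q = 36 (q = (0 + 6)**2 = 6**2 = 36)
f(C) = 2 (f(C) = sqrt(5 - 1) = sqrt(4) = 2)
f(q)**2 = 2**2 = 4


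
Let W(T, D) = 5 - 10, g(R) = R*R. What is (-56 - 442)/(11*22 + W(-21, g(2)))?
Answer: -166/79 ≈ -2.1013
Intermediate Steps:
g(R) = R²
W(T, D) = -5
(-56 - 442)/(11*22 + W(-21, g(2))) = (-56 - 442)/(11*22 - 5) = -498/(242 - 5) = -498/237 = -498*1/237 = -166/79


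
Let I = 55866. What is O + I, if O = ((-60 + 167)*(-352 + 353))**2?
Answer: 67315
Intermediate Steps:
O = 11449 (O = (107*1)**2 = 107**2 = 11449)
O + I = 11449 + 55866 = 67315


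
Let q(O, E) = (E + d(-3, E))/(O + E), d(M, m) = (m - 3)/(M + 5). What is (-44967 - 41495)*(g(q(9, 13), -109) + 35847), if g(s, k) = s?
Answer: -34094214612/11 ≈ -3.0995e+9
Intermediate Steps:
d(M, m) = (-3 + m)/(5 + M)
q(O, E) = (-3/2 + 3*E/2)/(E + O) (q(O, E) = (E + (-3 + E)/(5 - 3))/(O + E) = (E + (-3 + E)/2)/(E + O) = (E + (-3/2 + E/2))/(E + O) = (-3/2 + 3*E/2)/(E + O))
(-44967 - 41495)*(g(q(9, 13), -109) + 35847) = (-44967 - 41495)*(3*(-1 + 13)/(2*(13 + 9)) + 35847) = -86462*((3/2)*12/22 + 35847) = -86462*((3/2)*(1/22)*12 + 35847) = -86462*(9/11 + 35847) = -86462*394326/11 = -34094214612/11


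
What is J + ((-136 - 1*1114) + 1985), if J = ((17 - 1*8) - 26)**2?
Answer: 1024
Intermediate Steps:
J = 289 (J = ((17 - 8) - 26)**2 = (9 - 26)**2 = (-17)**2 = 289)
J + ((-136 - 1*1114) + 1985) = 289 + ((-136 - 1*1114) + 1985) = 289 + ((-136 - 1114) + 1985) = 289 + (-1250 + 1985) = 289 + 735 = 1024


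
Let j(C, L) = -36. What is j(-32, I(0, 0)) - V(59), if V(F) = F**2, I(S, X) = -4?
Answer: -3517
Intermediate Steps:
j(-32, I(0, 0)) - V(59) = -36 - 1*59**2 = -36 - 1*3481 = -36 - 3481 = -3517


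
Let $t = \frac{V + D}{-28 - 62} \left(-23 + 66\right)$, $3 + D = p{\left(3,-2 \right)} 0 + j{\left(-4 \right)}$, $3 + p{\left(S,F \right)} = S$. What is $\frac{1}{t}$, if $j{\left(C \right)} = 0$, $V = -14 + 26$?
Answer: $- \frac{10}{43} \approx -0.23256$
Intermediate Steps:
$V = 12$
$p{\left(S,F \right)} = -3 + S$
$D = -3$ ($D = -3 + \left(\left(-3 + 3\right) 0 + 0\right) = -3 + \left(0 \cdot 0 + 0\right) = -3 + \left(0 + 0\right) = -3 + 0 = -3$)
$t = - \frac{43}{10}$ ($t = \frac{12 - 3}{-28 - 62} \left(-23 + 66\right) = \frac{9}{-90} \cdot 43 = 9 \left(- \frac{1}{90}\right) 43 = \left(- \frac{1}{10}\right) 43 = - \frac{43}{10} \approx -4.3$)
$\frac{1}{t} = \frac{1}{- \frac{43}{10}} = - \frac{10}{43}$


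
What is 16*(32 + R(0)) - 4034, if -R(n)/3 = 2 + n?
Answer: -3618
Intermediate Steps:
R(n) = -6 - 3*n (R(n) = -3*(2 + n) = -6 - 3*n)
16*(32 + R(0)) - 4034 = 16*(32 + (-6 - 3*0)) - 4034 = 16*(32 + (-6 + 0)) - 4034 = 16*(32 - 6) - 4034 = 16*26 - 4034 = 416 - 4034 = -3618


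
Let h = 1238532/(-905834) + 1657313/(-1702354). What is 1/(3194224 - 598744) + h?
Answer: -2342206426411708591/1000590069952843320 ≈ -2.3408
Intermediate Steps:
h = -1804835184185/771025066618 (h = 1238532*(-1/905834) + 1657313*(-1/1702354) = -619266/452917 - 1657313/1702354 = -1804835184185/771025066618 ≈ -2.3408)
1/(3194224 - 598744) + h = 1/(3194224 - 598744) - 1804835184185/771025066618 = 1/2595480 - 1804835184185/771025066618 = -2342206426411708591/1000590069952843320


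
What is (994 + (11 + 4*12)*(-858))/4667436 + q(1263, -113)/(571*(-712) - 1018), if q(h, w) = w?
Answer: -4924865923/475576722630 ≈ -0.010356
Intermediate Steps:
(994 + (11 + 4*12)*(-858))/4667436 + q(1263, -113)/(571*(-712) - 1018) = (994 + (11 + 4*12)*(-858))/4667436 - 113/(571*(-712) - 1018) = (994 + (11 + 48)*(-858))*(1/4667436) - 113/(-406552 - 1018) = (994 + 59*(-858))*(1/4667436) - 113/(-407570) = (994 - 50622)*(1/4667436) - 113*(-1/407570) = -49628*1/4667436 + 113/407570 = -12407/1166859 + 113/407570 = -4924865923/475576722630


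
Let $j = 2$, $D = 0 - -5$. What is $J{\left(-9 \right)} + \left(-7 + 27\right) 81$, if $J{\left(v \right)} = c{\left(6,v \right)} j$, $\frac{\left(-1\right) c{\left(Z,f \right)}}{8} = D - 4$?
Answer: $1604$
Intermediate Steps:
$D = 5$ ($D = 0 + 5 = 5$)
$c{\left(Z,f \right)} = -8$ ($c{\left(Z,f \right)} = - 8 \left(5 - 4\right) = \left(-8\right) 1 = -8$)
$J{\left(v \right)} = -16$ ($J{\left(v \right)} = \left(-8\right) 2 = -16$)
$J{\left(-9 \right)} + \left(-7 + 27\right) 81 = -16 + \left(-7 + 27\right) 81 = -16 + 20 \cdot 81 = -16 + 1620 = 1604$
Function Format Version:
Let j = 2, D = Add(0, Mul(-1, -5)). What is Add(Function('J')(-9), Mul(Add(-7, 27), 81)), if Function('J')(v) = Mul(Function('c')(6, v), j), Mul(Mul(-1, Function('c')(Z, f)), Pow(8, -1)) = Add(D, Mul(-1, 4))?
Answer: 1604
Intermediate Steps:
D = 5 (D = Add(0, 5) = 5)
Function('c')(Z, f) = -8 (Function('c')(Z, f) = Mul(-8, Add(5, Mul(-1, 4))) = Mul(-8, Add(5, -4)) = Mul(-8, 1) = -8)
Function('J')(v) = -16 (Function('J')(v) = Mul(-8, 2) = -16)
Add(Function('J')(-9), Mul(Add(-7, 27), 81)) = Add(-16, Mul(Add(-7, 27), 81)) = Add(-16, Mul(20, 81)) = Add(-16, 1620) = 1604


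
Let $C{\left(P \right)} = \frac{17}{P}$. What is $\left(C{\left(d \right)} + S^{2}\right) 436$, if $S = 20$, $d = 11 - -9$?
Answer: $\frac{873853}{5} \approx 1.7477 \cdot 10^{5}$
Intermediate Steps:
$d = 20$ ($d = 11 + 9 = 20$)
$\left(C{\left(d \right)} + S^{2}\right) 436 = \left(\frac{17}{20} + 20^{2}\right) 436 = \left(17 \cdot \frac{1}{20} + 400\right) 436 = \left(\frac{17}{20} + 400\right) 436 = \frac{8017}{20} \cdot 436 = \frac{873853}{5}$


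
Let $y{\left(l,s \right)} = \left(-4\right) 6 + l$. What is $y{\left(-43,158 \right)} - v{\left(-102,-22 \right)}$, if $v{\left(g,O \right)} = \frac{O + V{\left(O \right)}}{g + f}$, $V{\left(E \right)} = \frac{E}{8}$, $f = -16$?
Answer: $- \frac{31723}{472} \approx -67.21$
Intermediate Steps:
$V{\left(E \right)} = \frac{E}{8}$ ($V{\left(E \right)} = E \frac{1}{8} = \frac{E}{8}$)
$y{\left(l,s \right)} = -24 + l$
$v{\left(g,O \right)} = \frac{9 O}{8 \left(-16 + g\right)}$ ($v{\left(g,O \right)} = \frac{O + \frac{O}{8}}{g - 16} = \frac{\frac{9}{8} O}{-16 + g} = \frac{9 O}{8 \left(-16 + g\right)}$)
$y{\left(-43,158 \right)} - v{\left(-102,-22 \right)} = \left(-24 - 43\right) - \frac{9}{8} \left(-22\right) \frac{1}{-16 - 102} = -67 - \frac{9}{8} \left(-22\right) \frac{1}{-118} = -67 - \frac{9}{8} \left(-22\right) \left(- \frac{1}{118}\right) = -67 - \frac{99}{472} = - \frac{31723}{472}$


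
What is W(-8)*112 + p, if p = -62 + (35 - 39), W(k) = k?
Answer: -962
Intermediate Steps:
p = -66 (p = -62 - 4 = -66)
W(-8)*112 + p = -8*112 - 66 = -896 - 66 = -962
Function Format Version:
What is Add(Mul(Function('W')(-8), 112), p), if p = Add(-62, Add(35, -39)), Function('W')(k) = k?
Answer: -962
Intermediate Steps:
p = -66 (p = Add(-62, -4) = -66)
Add(Mul(Function('W')(-8), 112), p) = Add(Mul(-8, 112), -66) = Add(-896, -66) = -962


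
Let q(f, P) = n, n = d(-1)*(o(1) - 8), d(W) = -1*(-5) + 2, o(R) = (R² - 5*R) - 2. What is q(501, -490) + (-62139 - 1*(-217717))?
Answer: 155480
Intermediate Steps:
o(R) = -2 + R² - 5*R
d(W) = 7 (d(W) = 5 + 2 = 7)
n = -98 (n = 7*((-2 + 1² - 5*1) - 8) = 7*((-2 + 1 - 5) - 8) = 7*(-6 - 8) = 7*(-14) = -98)
q(f, P) = -98
q(501, -490) + (-62139 - 1*(-217717)) = -98 + (-62139 - 1*(-217717)) = -98 + (-62139 + 217717) = -98 + 155578 = 155480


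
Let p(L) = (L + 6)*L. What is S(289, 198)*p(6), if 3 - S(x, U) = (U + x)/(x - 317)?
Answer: 10278/7 ≈ 1468.3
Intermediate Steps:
S(x, U) = 3 - (U + x)/(-317 + x) (S(x, U) = 3 - (U + x)/(x - 317) = 3 - (U + x)/(-317 + x))
p(L) = L*(6 + L) (p(L) = (6 + L)*L = L*(6 + L))
S(289, 198)*p(6) = ((-951 - 1*198 + 2*289)/(-317 + 289))*(6*(6 + 6)) = ((-951 - 198 + 578)/(-28))*(6*12) = -1/28*(-571)*72 = (571/28)*72 = 10278/7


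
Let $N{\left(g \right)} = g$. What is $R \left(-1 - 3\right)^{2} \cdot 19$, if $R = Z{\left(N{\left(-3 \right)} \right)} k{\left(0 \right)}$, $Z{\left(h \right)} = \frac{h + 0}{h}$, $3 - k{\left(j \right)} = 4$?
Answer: $-304$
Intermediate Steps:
$k{\left(j \right)} = -1$ ($k{\left(j \right)} = 3 - 4 = -1$)
$Z{\left(h \right)} = 1$ ($Z{\left(h \right)} = \frac{h}{h} = 1$)
$R = -1$ ($R = 1 \left(-1\right) = -1$)
$R \left(-1 - 3\right)^{2} \cdot 19 = - \left(-1 - 3\right)^{2} \cdot 19 = - \left(-4\right)^{2} \cdot 19 = \left(-1\right) 16 \cdot 19 = \left(-16\right) 19 = -304$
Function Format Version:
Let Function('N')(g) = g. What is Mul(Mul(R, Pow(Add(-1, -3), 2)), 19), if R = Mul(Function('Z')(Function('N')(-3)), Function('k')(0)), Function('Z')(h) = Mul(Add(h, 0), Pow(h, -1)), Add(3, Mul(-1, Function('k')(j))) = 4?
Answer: -304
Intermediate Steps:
Function('k')(j) = -1 (Function('k')(j) = Add(3, Mul(-1, 4)) = Add(3, -4) = -1)
Function('Z')(h) = 1 (Function('Z')(h) = Mul(h, Pow(h, -1)) = 1)
R = -1 (R = Mul(1, -1) = -1)
Mul(Mul(R, Pow(Add(-1, -3), 2)), 19) = Mul(Mul(-1, Pow(Add(-1, -3), 2)), 19) = Mul(Mul(-1, Pow(-4, 2)), 19) = Mul(Mul(-1, 16), 19) = Mul(-16, 19) = -304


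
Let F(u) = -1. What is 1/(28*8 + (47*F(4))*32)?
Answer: -1/1280 ≈ -0.00078125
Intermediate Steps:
1/(28*8 + (47*F(4))*32) = 1/(28*8 + (47*(-1))*32) = 1/(224 - 47*32) = 1/(224 - 1504) = 1/(-1280) = -1/1280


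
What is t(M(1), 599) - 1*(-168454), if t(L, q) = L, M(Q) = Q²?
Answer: 168455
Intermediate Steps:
t(M(1), 599) - 1*(-168454) = 1² - 1*(-168454) = 1 + 168454 = 168455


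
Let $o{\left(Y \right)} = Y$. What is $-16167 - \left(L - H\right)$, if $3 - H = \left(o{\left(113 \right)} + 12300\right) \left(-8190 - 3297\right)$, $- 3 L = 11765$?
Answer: $\frac{427727666}{3} \approx 1.4258 \cdot 10^{8}$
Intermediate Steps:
$L = - \frac{11765}{3}$ ($L = \left(- \frac{1}{3}\right) 11765 = - \frac{11765}{3} \approx -3921.7$)
$H = 142588134$ ($H = 3 - \left(113 + 12300\right) \left(-8190 - 3297\right) = 3 - 12413 \left(-11487\right) = 3 - -142588131 = 3 + 142588131 = 142588134$)
$-16167 - \left(L - H\right) = -16167 - \left(- \frac{11765}{3} - 142588134\right) = -16167 - - \frac{427776167}{3} = -16167 + \frac{427776167}{3} = \frac{427727666}{3}$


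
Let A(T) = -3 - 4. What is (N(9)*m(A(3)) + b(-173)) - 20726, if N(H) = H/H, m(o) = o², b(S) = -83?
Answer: -20760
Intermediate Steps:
A(T) = -7
N(H) = 1
(N(9)*m(A(3)) + b(-173)) - 20726 = (1*(-7)² - 83) - 20726 = (1*49 - 83) - 20726 = (49 - 83) - 20726 = -34 - 20726 = -20760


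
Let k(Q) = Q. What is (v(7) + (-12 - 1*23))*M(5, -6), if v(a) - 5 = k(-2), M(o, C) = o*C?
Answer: 960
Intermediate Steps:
M(o, C) = C*o
v(a) = 3 (v(a) = 5 - 2 = 3)
(v(7) + (-12 - 1*23))*M(5, -6) = (3 + (-12 - 1*23))*(-6*5) = (3 + (-12 - 23))*(-30) = (3 - 35)*(-30) = -32*(-30) = 960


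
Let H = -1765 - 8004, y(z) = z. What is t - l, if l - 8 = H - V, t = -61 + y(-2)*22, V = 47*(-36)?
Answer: 7964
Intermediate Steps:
V = -1692
H = -9769
t = -105 (t = -61 - 2*22 = -61 - 44 = -105)
l = -8069 (l = 8 + (-9769 - 1*(-1692)) = 8 + (-9769 + 1692) = 8 - 8077 = -8069)
t - l = -105 - 1*(-8069) = -105 + 8069 = 7964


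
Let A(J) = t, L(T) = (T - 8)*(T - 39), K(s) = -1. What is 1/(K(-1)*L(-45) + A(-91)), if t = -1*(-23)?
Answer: -1/4429 ≈ -0.00022578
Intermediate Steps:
L(T) = (-39 + T)*(-8 + T) (L(T) = (-8 + T)*(-39 + T) = (-39 + T)*(-8 + T))
t = 23
A(J) = 23
1/(K(-1)*L(-45) + A(-91)) = 1/(-(312 + (-45)² - 47*(-45)) + 23) = 1/(-(312 + 2025 + 2115) + 23) = 1/(-1*4452 + 23) = 1/(-4452 + 23) = 1/(-4429) = -1/4429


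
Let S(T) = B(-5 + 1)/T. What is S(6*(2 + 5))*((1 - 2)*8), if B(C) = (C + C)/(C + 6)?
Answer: 16/21 ≈ 0.76190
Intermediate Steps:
B(C) = 2*C/(6 + C) (B(C) = (2*C)/(6 + C) = 2*C/(6 + C))
S(T) = -4/T (S(T) = (2*(-5 + 1)/(6 + (-5 + 1)))/T = (2*(-4)/(6 - 4))/T = (2*(-4)/2)/T = (2*(-4)*(1/2))/T = -4/T)
S(6*(2 + 5))*((1 - 2)*8) = (-4*1/(6*(2 + 5)))*((1 - 2)*8) = (-4/(6*7))*(-1*8) = -4/42*(-8) = -4*1/42*(-8) = -2/21*(-8) = 16/21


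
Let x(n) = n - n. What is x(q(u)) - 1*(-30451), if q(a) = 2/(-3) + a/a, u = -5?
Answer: 30451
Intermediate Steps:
q(a) = ⅓ (q(a) = 2*(-⅓) + 1 = -⅔ + 1 = ⅓)
x(n) = 0
x(q(u)) - 1*(-30451) = 0 - 1*(-30451) = 0 + 30451 = 30451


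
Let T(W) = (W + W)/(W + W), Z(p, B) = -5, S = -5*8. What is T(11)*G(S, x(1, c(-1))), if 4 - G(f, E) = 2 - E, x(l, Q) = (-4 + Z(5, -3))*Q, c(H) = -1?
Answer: 11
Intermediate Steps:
S = -40
x(l, Q) = -9*Q (x(l, Q) = (-4 - 5)*Q = -9*Q)
G(f, E) = 2 + E (G(f, E) = 4 - (2 - E) = 4 + (-2 + E) = 2 + E)
T(W) = 1 (T(W) = (2*W)/((2*W)) = (2*W)*(1/(2*W)) = 1)
T(11)*G(S, x(1, c(-1))) = 1*(2 - 9*(-1)) = 1*(2 + 9) = 1*11 = 11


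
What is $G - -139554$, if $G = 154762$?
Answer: $294316$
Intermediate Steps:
$G - -139554 = 154762 - -139554 = 154762 + 139554 = 294316$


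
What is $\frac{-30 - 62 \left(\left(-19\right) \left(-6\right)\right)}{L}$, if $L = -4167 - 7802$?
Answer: $\frac{7098}{11969} \approx 0.59303$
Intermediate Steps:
$L = -11969$ ($L = -4167 - 7802 = -11969$)
$\frac{-30 - 62 \left(\left(-19\right) \left(-6\right)\right)}{L} = \frac{-30 - 62 \left(\left(-19\right) \left(-6\right)\right)}{-11969} = \left(-30 - 7068\right) \left(- \frac{1}{11969}\right) = \left(-7098\right) \left(- \frac{1}{11969}\right) = \frac{7098}{11969}$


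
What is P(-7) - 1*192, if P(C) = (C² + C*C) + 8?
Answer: -86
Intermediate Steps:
P(C) = 8 + 2*C² (P(C) = (C² + C²) + 8 = 2*C² + 8 = 8 + 2*C²)
P(-7) - 1*192 = (8 + 2*(-7)²) - 1*192 = (8 + 2*49) - 192 = (8 + 98) - 192 = 106 - 192 = -86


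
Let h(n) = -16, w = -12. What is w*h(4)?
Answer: 192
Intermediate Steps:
w*h(4) = -12*(-16) = 192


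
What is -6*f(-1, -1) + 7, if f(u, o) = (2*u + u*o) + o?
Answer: 19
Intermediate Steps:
f(u, o) = o + 2*u + o*u (f(u, o) = (2*u + o*u) + o = o + 2*u + o*u)
-6*f(-1, -1) + 7 = -6*(-1 + 2*(-1) - 1*(-1)) + 7 = -6*(-1 - 2 + 1) + 7 = -6*(-2) + 7 = 12 + 7 = 19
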